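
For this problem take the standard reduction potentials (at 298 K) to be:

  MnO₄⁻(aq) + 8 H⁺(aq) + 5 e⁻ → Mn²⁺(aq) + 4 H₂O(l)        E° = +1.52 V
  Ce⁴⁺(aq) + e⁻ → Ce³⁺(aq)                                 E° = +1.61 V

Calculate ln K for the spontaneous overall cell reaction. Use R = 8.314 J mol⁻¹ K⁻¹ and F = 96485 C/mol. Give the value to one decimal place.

17.5

Cathode: Ce⁴⁺/Ce³⁺; anode: MnO₄⁻/Mn²⁺. E°cell = (+1.61) − (+1.52) = +0.09 V, with n = 5.
ΔG° = −nFE° = −RT ln K, so ln K = nFE°/(RT) = (5)(96485)(+0.09) / ((8.314)(298)) = 17.525.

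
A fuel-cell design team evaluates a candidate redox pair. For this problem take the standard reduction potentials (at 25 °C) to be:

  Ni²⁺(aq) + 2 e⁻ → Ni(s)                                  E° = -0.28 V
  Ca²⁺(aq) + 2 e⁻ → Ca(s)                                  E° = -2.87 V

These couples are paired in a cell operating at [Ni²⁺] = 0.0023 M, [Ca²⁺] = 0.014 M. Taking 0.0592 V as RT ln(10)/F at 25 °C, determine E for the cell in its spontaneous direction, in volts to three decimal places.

Ni²⁺/Ni is the cathode (higher E°), Ca²⁺/Ca the anode: E°cell = -0.28 − (-2.87) = +2.59 V, n = 2.
Overall: Ni²⁺(aq) + Ca(s) → Ni(s) + Ca²⁺(aq)
Q = [Ca²⁺] / ([Ni²⁺]); log Q = 0.784.
E = E° − (0.0592/n) log Q = +2.59 − (0.0592/2)(0.784) = +2.567 V.

+2.567 V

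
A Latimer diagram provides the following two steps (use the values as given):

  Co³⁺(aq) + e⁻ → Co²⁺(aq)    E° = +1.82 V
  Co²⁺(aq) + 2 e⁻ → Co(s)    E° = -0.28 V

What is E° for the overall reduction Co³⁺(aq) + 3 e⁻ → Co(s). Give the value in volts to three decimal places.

Since ΔG° = −nFE° is additive over sequential reductions, n₃E°₃ = n₁E°₁ + n₂E°₂.
E°₃ = (1×+1.82 + 2×-0.28) / 3 = (+1.260) / 3 = +0.420 V.
Simply averaging or adding the two E° values would be wrong; the electron-weighted sum is required.

+0.420 V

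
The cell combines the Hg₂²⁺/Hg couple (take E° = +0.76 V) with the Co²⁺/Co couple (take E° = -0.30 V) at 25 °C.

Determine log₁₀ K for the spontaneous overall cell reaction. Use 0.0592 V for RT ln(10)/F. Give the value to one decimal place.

35.8

Cathode: Hg₂²⁺/Hg; anode: Co²⁺/Co. E°cell = +1.06 V, n = 2.
log K = nE°cell / 0.0592 = (2)(+1.06) / 0.0592 = 35.8.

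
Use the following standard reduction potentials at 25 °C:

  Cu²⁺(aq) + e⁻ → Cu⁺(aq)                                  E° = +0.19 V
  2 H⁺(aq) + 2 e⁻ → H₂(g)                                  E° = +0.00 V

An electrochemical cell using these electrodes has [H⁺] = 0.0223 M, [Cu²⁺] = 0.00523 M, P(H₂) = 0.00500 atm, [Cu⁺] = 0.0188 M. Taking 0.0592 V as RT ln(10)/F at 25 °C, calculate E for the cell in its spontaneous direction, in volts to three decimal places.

Cu²⁺/Cu⁺ is the cathode (higher E°), H⁺/H₂ the anode: E°cell = +0.19 − (+0.00) = +0.19 V, n = 2.
Overall: 2 Cu²⁺(aq) + H₂(g) → 2 Cu⁺(aq) + 2 H⁺(aq)
Q = [Cu⁺]^2·[H⁺]^2 / ([Cu²⁺]^2·P(H₂)); log Q = 0.109.
E = E° − (0.0592/n) log Q = +0.19 − (0.0592/2)(0.109) = +0.187 V.

+0.187 V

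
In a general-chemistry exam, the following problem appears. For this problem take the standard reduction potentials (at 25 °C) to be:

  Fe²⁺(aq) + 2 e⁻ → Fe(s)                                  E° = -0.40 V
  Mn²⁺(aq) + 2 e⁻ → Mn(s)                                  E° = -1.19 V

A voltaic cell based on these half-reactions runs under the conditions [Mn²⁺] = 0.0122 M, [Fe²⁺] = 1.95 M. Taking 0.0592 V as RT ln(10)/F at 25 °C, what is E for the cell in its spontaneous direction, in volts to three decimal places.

Fe²⁺/Fe is the cathode (higher E°), Mn²⁺/Mn the anode: E°cell = -0.40 − (-1.19) = +0.79 V, n = 2.
Overall: Fe²⁺(aq) + Mn(s) → Fe(s) + Mn²⁺(aq)
Q = [Mn²⁺] / ([Fe²⁺]); log Q = -2.204.
E = E° − (0.0592/n) log Q = +0.79 − (0.0592/2)(-2.204) = +0.855 V.

+0.855 V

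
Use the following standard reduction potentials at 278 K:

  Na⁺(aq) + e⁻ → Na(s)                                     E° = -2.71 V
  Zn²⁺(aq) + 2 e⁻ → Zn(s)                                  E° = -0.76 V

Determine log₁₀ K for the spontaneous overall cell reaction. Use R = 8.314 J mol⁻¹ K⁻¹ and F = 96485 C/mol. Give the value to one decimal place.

70.7

Cathode: Zn²⁺/Zn; anode: Na⁺/Na. E°cell = (-0.76) − (-2.71) = +1.95 V, with n = 2.
ΔG° = −nFE° = −RT ln K, so ln K = nFE°/(RT) = (2)(96485)(+1.95) / ((8.314)(278)) = 162.806.
log₁₀ K = 162.806 / ln 10 = 70.7.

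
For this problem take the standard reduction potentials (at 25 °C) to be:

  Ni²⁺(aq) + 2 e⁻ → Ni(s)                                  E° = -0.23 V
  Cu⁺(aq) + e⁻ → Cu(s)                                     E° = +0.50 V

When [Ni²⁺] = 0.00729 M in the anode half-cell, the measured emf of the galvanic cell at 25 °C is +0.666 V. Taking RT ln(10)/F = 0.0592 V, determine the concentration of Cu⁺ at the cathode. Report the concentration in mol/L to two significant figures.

0.0071 M

Cu⁺/Cu is the cathode, Ni²⁺/Ni the anode: E°cell = +0.73 V, n = 2.
Overall reaction: 2 Cu⁺(aq) + Ni(s) → 2 Cu(s) + Ni²⁺(aq); Q = [Ni²⁺]^1/[Cu⁺]^2.
From E = E° − (0.0592/n) log Q: log Q = (E° − E)·n/0.0592 = (+0.73 − (+0.666))·2/0.0592 = 2.1622.
So 2·log[Cu⁺] = 1·log(0.00729) − log Q = -2.1373 − (2.1622) = -4.2995; log[Cu⁺] = -4.2995 / 2 = -2.1498; [Cu⁺] = 10^(-2.1498) ≈ 0.0071 M.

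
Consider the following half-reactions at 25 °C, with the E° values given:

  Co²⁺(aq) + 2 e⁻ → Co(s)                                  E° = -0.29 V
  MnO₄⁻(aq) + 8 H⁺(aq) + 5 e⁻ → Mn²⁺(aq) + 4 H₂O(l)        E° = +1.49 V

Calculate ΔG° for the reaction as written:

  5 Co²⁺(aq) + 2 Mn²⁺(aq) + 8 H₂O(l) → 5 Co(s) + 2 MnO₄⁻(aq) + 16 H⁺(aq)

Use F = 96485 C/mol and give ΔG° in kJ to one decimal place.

As written, Co²⁺/Co is reduced (cathode) and MnO₄⁻/Mn²⁺ is oxidised (anode), so E°cell = (-0.29) − (+1.49) = -1.78 V.
Balancing electrons gives n = 10.
ΔG° = −nFE° = −(10)(96485)(-1.78) = 1,717,433 J = +1717.4 kJ.

+1717.4 kJ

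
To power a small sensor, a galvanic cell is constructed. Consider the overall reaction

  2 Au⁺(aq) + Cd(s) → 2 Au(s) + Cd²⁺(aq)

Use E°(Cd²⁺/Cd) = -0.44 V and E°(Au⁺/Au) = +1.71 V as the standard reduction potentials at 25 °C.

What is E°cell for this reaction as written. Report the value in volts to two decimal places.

+2.15 V

The Au⁺/Au couple has the higher reduction potential, so it is the cathode; Cd²⁺/Cd is oxidised at the anode.
E°cell = E°(cathode) − E°(anode) = (+1.71) − (-0.44) = +2.15 V.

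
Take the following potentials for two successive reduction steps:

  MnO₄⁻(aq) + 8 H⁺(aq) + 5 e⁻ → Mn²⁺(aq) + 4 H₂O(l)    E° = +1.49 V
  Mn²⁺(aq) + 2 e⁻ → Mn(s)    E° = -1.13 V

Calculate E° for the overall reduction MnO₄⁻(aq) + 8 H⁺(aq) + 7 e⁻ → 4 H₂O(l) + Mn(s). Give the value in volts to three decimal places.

Adding the free-energy changes (−nFE°) of the two steps gives −n₃FE°₃ = −n₁FE°₁ − n₂FE°₂.
E°₃ = (5×+1.49 + 2×-1.13) / 7 = (+5.190) / 7 = +0.741 V.

+0.741 V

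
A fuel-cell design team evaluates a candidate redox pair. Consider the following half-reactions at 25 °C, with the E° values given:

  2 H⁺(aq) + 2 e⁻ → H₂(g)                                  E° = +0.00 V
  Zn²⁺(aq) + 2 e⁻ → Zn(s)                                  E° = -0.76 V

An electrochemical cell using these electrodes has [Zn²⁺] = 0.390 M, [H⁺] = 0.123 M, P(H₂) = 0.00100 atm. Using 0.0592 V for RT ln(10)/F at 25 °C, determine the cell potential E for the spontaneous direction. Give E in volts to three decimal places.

H⁺/H₂ is the cathode (higher E°), Zn²⁺/Zn the anode: E°cell = +0.00 − (-0.76) = +0.76 V, n = 2.
Overall: 2 H⁺(aq) + Zn(s) → H₂(g) + Zn²⁺(aq)
Q = P(H₂)·[Zn²⁺] / ([H⁺]^2); log Q = -1.589.
E = E° − (0.0592/n) log Q = +0.76 − (0.0592/2)(-1.589) = +0.807 V.

+0.807 V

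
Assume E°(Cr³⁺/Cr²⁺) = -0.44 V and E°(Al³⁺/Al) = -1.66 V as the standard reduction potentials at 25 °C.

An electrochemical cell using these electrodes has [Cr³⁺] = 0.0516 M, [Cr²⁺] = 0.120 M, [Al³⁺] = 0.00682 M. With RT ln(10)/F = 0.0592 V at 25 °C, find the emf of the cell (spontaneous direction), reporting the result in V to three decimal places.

Cr³⁺/Cr²⁺ is the cathode (higher E°), Al³⁺/Al the anode: E°cell = -0.44 − (-1.66) = +1.22 V, n = 3.
Overall: 3 Cr³⁺(aq) + Al(s) → 3 Cr²⁺(aq) + Al³⁺(aq)
Q = [Cr²⁺]^3·[Al³⁺] / ([Cr³⁺]^3); log Q = -1.067.
E = E° − (0.0592/n) log Q = +1.22 − (0.0592/3)(-1.067) = +1.241 V.

+1.241 V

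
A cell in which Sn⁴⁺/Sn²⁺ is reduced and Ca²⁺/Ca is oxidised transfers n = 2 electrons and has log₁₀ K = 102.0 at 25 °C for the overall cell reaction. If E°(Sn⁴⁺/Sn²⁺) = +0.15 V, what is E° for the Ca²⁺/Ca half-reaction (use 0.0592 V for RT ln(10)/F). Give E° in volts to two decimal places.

E°cell = (0.0592/n)·log K = (0.0592/2)(102.0) = +3.019 V.
Since Sn⁴⁺/Sn²⁺ is the cathode and Ca²⁺/Ca the anode, E°cell = E°(Sn⁴⁺/Sn²⁺) − E°(Ca²⁺/Ca).
So E°(Ca²⁺/Ca) = E°(Sn⁴⁺/Sn²⁺) − E°cell = (+0.15) − (+3.019) = -2.87 V.

-2.87 V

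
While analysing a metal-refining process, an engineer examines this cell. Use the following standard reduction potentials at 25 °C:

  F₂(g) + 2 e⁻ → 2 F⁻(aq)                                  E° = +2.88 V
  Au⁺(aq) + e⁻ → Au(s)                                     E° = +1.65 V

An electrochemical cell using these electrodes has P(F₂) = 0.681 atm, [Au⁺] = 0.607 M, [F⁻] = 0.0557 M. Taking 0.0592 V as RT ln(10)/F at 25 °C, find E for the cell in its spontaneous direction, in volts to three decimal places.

F₂/F⁻ is the cathode (higher E°), Au⁺/Au the anode: E°cell = +2.88 − (+1.65) = +1.23 V, n = 2.
Overall: F₂(g) + 2 Au(s) → 2 F⁻(aq) + 2 Au⁺(aq)
Q = [F⁻]^2·[Au⁺]^2 / (P(F₂)); log Q = -2.775.
E = E° − (0.0592/n) log Q = +1.23 − (0.0592/2)(-2.775) = +1.312 V.

+1.312 V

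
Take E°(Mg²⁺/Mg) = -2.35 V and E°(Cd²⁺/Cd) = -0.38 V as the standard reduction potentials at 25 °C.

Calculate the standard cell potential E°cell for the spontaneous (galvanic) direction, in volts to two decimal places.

+1.97 V

The Cd²⁺/Cd couple has the higher reduction potential, so it is the cathode; Mg²⁺/Mg is oxidised at the anode.
E°cell = E°(cathode) − E°(anode) = (-0.38) − (-2.35) = +1.97 V.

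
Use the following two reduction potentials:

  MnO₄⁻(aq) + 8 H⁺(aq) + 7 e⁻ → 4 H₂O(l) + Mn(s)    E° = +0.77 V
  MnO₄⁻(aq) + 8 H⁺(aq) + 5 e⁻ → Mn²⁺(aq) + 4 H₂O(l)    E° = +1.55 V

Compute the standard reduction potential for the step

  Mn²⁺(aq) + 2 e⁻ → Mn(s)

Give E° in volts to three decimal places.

Sequential free energies add, so n₃E°₃ = n₁E°₁ + n₂E°₂.
With n₃ = 7, and the known step contributing 5×(+1.55) V, the unknown satisfies 2·E° = 7×(+0.77) − 5×(+1.55) = -2.360.
E° = -2.360 / 2 = -1.180 V.

-1.180 V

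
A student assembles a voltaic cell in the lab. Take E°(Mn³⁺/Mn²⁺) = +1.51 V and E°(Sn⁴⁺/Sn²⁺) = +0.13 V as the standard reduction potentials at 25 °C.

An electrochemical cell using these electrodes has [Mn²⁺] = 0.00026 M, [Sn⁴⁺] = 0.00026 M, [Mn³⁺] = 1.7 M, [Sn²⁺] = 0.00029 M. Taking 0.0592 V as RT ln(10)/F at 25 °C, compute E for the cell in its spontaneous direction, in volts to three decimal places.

+1.607 V

Mn³⁺/Mn²⁺ is the cathode (higher E°), Sn⁴⁺/Sn²⁺ the anode: E°cell = +1.51 − (+0.13) = +1.38 V, n = 2.
Overall: 2 Mn³⁺(aq) + Sn²⁺(aq) → 2 Mn²⁺(aq) + Sn⁴⁺(aq)
Q = [Mn²⁺]^2·[Sn⁴⁺] / ([Mn³⁺]^2·[Sn²⁺]); log Q = -7.678.
E = E° − (0.0592/n) log Q = +1.38 − (0.0592/2)(-7.678) = +1.607 V.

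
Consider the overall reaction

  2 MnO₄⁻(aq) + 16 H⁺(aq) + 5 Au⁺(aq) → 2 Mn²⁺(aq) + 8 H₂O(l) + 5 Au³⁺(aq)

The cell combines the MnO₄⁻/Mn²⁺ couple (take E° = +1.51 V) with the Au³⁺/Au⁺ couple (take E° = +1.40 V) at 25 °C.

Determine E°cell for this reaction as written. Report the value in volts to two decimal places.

+0.11 V

The MnO₄⁻/Mn²⁺ couple has the higher reduction potential, so it is the cathode; Au³⁺/Au⁺ is oxidised at the anode.
E°cell = E°(cathode) − E°(anode) = (+1.51) − (+1.40) = +0.11 V.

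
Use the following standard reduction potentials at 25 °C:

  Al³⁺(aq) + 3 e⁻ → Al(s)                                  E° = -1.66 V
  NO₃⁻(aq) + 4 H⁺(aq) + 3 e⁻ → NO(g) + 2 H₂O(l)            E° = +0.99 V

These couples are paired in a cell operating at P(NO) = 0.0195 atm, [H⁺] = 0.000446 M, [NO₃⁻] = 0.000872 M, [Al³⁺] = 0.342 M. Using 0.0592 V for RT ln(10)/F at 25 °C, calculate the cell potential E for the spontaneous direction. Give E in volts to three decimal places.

+2.368 V

NO₃⁻/NO is the cathode (higher E°), Al³⁺/Al the anode: E°cell = +0.99 − (-1.66) = +2.65 V, n = 3.
Overall: NO₃⁻(aq) + 4 H⁺(aq) + Al(s) → NO(g) + 2 H₂O(l) + Al³⁺(aq)
Q = P(NO)·[Al³⁺] / ([NO₃⁻]·[H⁺]^4); log Q = 14.286.
E = E° − (0.0592/n) log Q = +2.65 − (0.0592/3)(14.286) = +2.368 V.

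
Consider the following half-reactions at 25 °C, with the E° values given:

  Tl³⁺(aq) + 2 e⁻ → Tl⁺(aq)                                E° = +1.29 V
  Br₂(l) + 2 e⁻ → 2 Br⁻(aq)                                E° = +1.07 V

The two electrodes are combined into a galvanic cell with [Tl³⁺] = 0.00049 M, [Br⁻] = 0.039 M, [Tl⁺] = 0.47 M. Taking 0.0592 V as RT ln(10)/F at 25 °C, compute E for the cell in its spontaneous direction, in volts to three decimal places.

+0.048 V

Tl³⁺/Tl⁺ is the cathode (higher E°), Br₂/Br⁻ the anode: E°cell = +1.29 − (+1.07) = +0.22 V, n = 2.
Overall: Tl³⁺(aq) + 2 Br⁻(aq) → Tl⁺(aq) + Br₂(l)
Q = [Tl⁺] / ([Tl³⁺]·[Br⁻]^2); log Q = 5.800.
E = E° − (0.0592/n) log Q = +0.22 − (0.0592/2)(5.800) = +0.048 V.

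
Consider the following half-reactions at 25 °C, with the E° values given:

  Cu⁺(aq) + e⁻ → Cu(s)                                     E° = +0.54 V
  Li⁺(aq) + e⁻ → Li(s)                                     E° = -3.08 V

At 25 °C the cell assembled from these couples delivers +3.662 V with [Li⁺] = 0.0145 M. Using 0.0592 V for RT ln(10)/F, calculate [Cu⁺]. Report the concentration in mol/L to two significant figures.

0.074 M

Cu⁺/Cu is the cathode, Li⁺/Li the anode: E°cell = +3.62 V, n = 1.
Overall reaction: Cu⁺(aq) + Li(s) → Cu(s) + Li⁺(aq); Q = [Li⁺]^1/[Cu⁺]^1.
From E = E° − (0.0592/n) log Q: log Q = (E° − E)·n/0.0592 = (+3.62 − (+3.662))·1/0.0592 = -0.7095.
So 1·log[Cu⁺] = 1·log(0.0145) − log Q = -1.8386 − (-0.7095) = -1.1291; [Cu⁺] = 10^(-1.1291) ≈ 0.074 M.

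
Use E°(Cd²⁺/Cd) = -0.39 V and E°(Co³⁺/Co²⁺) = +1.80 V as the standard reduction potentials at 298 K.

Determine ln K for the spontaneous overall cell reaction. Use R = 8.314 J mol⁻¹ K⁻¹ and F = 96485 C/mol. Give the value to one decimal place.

170.6

Cathode: Co³⁺/Co²⁺; anode: Cd²⁺/Cd. E°cell = (+1.80) − (-0.39) = +2.19 V, with n = 2.
ΔG° = −nFE° = −RT ln K, so ln K = nFE°/(RT) = (2)(96485)(+2.19) / ((8.314)(298)) = 170.572.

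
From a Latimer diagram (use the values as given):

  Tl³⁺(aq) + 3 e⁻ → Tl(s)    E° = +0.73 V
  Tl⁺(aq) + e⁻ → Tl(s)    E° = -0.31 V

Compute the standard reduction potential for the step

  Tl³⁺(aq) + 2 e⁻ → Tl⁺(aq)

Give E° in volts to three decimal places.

+1.250 V

Sequential free energies add, so n₃E°₃ = n₁E°₁ + n₂E°₂.
With n₃ = 3, and the known step contributing 1×(-0.31) V, the unknown satisfies 2·E° = 3×(+0.73) − 1×(-0.31) = +2.500.
E° = +2.500 / 2 = +1.250 V.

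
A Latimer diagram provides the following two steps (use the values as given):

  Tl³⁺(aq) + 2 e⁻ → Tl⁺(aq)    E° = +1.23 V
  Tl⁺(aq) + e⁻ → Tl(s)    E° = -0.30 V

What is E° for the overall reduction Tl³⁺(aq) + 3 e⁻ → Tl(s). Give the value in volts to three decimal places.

Since ΔG° = −nFE° is additive over sequential reductions, n₃E°₃ = n₁E°₁ + n₂E°₂.
E°₃ = (2×+1.23 + 1×-0.30) / 3 = (+2.160) / 3 = +0.720 V.
Simply averaging or adding the two E° values would be wrong; the electron-weighted sum is required.

+0.720 V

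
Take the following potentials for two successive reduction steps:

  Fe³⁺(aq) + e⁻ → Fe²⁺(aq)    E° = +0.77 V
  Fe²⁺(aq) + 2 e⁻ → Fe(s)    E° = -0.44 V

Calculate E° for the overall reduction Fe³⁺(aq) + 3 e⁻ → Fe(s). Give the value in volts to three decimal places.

Standard free energies of sequential steps add: ΔG°₃ = ΔG°₁ + ΔG°₂, so n₃E°₃ = n₁E°₁ + n₂E°₂.
E°₃ = (1×+0.77 + 2×-0.44) / 3 = (-0.110) / 3 = -0.037 V.

-0.037 V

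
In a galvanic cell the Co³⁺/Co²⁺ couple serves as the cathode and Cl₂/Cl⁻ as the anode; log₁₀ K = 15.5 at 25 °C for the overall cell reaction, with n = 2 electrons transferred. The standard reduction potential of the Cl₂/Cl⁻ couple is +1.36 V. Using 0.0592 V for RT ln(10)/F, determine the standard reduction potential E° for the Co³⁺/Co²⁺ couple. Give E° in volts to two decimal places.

E°cell = (0.0592/n)·log K = (0.0592/2)(15.5) = +0.459 V.
Since Co³⁺/Co²⁺ is the cathode and Cl₂/Cl⁻ the anode, E°cell = E°(Co³⁺/Co²⁺) − E°(Cl₂/Cl⁻).
So E°(Co³⁺/Co²⁺) = E°cell + E°(Cl₂/Cl⁻) = +0.459 + (+1.36) = +1.82 V.

+1.82 V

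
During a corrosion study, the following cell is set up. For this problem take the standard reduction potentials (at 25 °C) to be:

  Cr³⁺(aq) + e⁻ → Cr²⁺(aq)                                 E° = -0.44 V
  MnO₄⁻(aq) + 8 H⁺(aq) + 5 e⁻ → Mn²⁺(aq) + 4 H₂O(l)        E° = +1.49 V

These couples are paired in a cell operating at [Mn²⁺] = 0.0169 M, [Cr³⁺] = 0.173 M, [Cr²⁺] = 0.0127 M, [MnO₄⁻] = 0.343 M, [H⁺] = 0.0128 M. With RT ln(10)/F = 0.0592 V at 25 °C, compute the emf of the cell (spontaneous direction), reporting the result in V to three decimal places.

+1.699 V

MnO₄⁻/Mn²⁺ is the cathode (higher E°), Cr³⁺/Cr²⁺ the anode: E°cell = +1.49 − (-0.44) = +1.93 V, n = 5.
Overall: MnO₄⁻(aq) + 8 H⁺(aq) + 5 Cr²⁺(aq) → Mn²⁺(aq) + 4 H₂O(l) + 5 Cr³⁺(aq)
Q = [Mn²⁺]·[Cr³⁺]^5 / ([MnO₄⁻]·[H⁺]^8·[Cr²⁺]^5); log Q = 19.506.
E = E° − (0.0592/n) log Q = +1.93 − (0.0592/5)(19.506) = +1.699 V.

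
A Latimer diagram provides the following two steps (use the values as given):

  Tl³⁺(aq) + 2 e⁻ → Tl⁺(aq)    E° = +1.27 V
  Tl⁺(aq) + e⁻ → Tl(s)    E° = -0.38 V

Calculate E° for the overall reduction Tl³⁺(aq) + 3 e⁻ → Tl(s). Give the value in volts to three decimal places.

Since ΔG° = −nFE° is additive over sequential reductions, n₃E°₃ = n₁E°₁ + n₂E°₂.
E°₃ = (2×+1.27 + 1×-0.38) / 3 = (+2.160) / 3 = +0.720 V.

+0.720 V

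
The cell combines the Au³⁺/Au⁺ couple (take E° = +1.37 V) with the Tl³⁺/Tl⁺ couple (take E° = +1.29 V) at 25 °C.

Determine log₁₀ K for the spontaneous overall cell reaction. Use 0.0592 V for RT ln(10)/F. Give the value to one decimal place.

2.7

Cathode: Au³⁺/Au⁺; anode: Tl³⁺/Tl⁺. E°cell = +0.08 V, n = 2.
log K = nE°cell / 0.0592 = (2)(+0.08) / 0.0592 = 2.7.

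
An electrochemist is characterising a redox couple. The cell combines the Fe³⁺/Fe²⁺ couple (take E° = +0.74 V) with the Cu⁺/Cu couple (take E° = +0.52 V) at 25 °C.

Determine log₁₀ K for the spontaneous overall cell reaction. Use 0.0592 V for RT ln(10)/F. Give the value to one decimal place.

3.7

Cathode: Fe³⁺/Fe²⁺; anode: Cu⁺/Cu. E°cell = +0.22 V, n = 1.
log K = nE°cell / 0.0592 = (1)(+0.22) / 0.0592 = 3.7.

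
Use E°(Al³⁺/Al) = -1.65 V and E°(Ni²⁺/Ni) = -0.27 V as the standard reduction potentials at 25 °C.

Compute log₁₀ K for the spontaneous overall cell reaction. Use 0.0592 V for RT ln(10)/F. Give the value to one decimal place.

139.9

Cathode: Ni²⁺/Ni; anode: Al³⁺/Al. E°cell = +1.38 V, n = 6.
log K = nE°cell / 0.0592 = (6)(+1.38) / 0.0592 = 139.9.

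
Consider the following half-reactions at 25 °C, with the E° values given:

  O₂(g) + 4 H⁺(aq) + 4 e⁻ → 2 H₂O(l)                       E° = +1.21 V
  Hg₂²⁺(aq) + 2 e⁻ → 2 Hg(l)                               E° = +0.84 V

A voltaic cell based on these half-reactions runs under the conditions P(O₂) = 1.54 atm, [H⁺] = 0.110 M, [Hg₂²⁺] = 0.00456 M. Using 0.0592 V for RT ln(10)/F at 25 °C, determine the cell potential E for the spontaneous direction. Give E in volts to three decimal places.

O₂/H₂O is the cathode (higher E°), Hg₂²⁺/Hg the anode: E°cell = +1.21 − (+0.84) = +0.37 V, n = 4.
Overall: O₂(g) + 4 H⁺(aq) + 4 Hg(l) → 2 H₂O(l) + 2 Hg₂²⁺(aq)
Q = [Hg₂²⁺]^2 / (P(O₂)·[H⁺]^4); log Q = -1.035.
E = E° − (0.0592/n) log Q = +0.37 − (0.0592/4)(-1.035) = +0.385 V.

+0.385 V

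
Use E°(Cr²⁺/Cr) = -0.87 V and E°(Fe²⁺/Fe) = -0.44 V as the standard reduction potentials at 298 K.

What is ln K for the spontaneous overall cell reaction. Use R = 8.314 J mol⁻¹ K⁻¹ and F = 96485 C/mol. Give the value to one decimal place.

33.5

Cathode: Fe²⁺/Fe; anode: Cr²⁺/Cr. E°cell = (-0.44) − (-0.87) = +0.43 V, with n = 2.
ΔG° = −nFE° = −RT ln K, so ln K = nFE°/(RT) = (2)(96485)(+0.43) / ((8.314)(298)) = 33.491.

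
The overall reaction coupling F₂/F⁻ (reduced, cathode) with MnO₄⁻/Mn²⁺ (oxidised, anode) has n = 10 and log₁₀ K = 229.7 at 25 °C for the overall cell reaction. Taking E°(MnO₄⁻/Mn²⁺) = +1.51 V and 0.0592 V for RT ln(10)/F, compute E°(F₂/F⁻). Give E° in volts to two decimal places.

+2.87 V

E°cell = (0.0592/n)·log K = (0.0592/10)(229.7) = +1.360 V.
Since F₂/F⁻ is the cathode and MnO₄⁻/Mn²⁺ the anode, E°cell = E°(F₂/F⁻) − E°(MnO₄⁻/Mn²⁺).
So E°(F₂/F⁻) = E°cell + E°(MnO₄⁻/Mn²⁺) = +1.360 + (+1.51) = +2.87 V.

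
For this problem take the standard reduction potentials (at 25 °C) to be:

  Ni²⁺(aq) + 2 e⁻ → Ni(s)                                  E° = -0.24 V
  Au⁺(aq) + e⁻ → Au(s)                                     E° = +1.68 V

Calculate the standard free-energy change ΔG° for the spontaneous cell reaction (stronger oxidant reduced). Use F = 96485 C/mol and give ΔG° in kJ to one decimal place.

Au⁺/Au (E° = +1.68 V) is the cathode; Ni²⁺/Ni (E° = -0.24 V) is the anode, so E°cell = +1.92 V.
Balancing electrons gives n = 2 (lcm of 1 and 2).
ΔG° = −nFE° = −(2)(96485)(+1.92) = -370,502 J = -370.5 kJ.

-370.5 kJ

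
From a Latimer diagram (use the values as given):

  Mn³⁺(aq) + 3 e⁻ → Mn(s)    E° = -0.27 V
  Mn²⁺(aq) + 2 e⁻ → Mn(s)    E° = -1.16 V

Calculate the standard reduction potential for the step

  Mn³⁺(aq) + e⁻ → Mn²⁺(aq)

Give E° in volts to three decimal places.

Sequential free energies add, so n₃E°₃ = n₁E°₁ + n₂E°₂.
With n₃ = 3, and the known step contributing 2×(-1.16) V, the unknown satisfies 1·E° = 3×(-0.27) − 2×(-1.16) = +1.510.
E° = +1.510 / 1 = +1.510 V.

+1.510 V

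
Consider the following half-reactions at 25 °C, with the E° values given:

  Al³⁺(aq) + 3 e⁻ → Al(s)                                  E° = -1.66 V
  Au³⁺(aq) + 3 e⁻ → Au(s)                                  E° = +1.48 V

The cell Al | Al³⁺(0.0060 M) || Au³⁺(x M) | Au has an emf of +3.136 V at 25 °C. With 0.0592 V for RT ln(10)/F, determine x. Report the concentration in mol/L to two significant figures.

Au³⁺/Au is the cathode, Al³⁺/Al the anode: E°cell = +3.14 V, n = 3.
Overall reaction: Au³⁺(aq) + Al(s) → Au(s) + Al³⁺(aq); Q = [Al³⁺]^1/[Au³⁺]^1.
From E = E° − (0.0592/n) log Q: log Q = (E° − E)·n/0.0592 = (+3.14 − (+3.136))·3/0.0592 = 0.2027.
So 1·log[Au³⁺] = 1·log(0.006) − log Q = -2.2218 − (0.2027) = -2.4245; [Au³⁺] = 10^(-2.4245) ≈ 0.0038 M.

0.0038 M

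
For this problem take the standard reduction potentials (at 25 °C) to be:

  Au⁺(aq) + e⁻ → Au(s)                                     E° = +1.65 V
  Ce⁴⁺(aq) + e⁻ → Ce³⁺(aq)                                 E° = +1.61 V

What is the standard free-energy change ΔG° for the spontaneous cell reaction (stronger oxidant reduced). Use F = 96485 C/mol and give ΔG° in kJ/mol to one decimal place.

-3.9 kJ/mol

Au⁺/Au (E° = +1.65 V) is the cathode; Ce⁴⁺/Ce³⁺ (E° = +1.61 V) is the anode, so E°cell = +0.04 V.
Balancing electrons gives n = 1 (lcm of 1 and 1).
ΔG° = −nFE° = −(1)(96485)(+0.04) = -3,859 J = -3.9 kJ/mol.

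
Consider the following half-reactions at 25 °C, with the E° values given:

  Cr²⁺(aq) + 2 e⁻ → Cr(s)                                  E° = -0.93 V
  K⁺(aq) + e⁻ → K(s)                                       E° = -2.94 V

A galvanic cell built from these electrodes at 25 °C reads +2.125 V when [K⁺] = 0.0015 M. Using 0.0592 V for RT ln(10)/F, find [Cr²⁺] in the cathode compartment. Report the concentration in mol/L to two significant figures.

0.017 M

Cr²⁺/Cr is the cathode, K⁺/K the anode: E°cell = +2.01 V, n = 2.
Overall reaction: Cr²⁺(aq) + 2 K(s) → Cr(s) + 2 K⁺(aq); Q = [K⁺]^2/[Cr²⁺]^1.
From E = E° − (0.0592/n) log Q: log Q = (E° − E)·n/0.0592 = (+2.01 − (+2.125))·2/0.0592 = -3.8851.
So 1·log[Cr²⁺] = 2·log(0.0015) − log Q = -5.6478 − (-3.8851) = -1.7627; [Cr²⁺] = 10^(-1.7627) ≈ 0.017 M.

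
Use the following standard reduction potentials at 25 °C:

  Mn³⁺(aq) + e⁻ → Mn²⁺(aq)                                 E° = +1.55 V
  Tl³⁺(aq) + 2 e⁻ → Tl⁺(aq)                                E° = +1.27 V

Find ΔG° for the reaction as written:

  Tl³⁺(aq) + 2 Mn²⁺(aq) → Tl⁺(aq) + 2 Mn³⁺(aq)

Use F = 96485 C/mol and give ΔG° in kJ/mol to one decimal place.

As written, Tl³⁺/Tl⁺ is reduced (cathode) and Mn³⁺/Mn²⁺ is oxidised (anode), so E°cell = (+1.27) − (+1.55) = -0.28 V.
Balancing electrons gives n = 2.
ΔG° = −nFE° = −(2)(96485)(-0.28) = 54,032 J = +54.0 kJ/mol.

+54.0 kJ/mol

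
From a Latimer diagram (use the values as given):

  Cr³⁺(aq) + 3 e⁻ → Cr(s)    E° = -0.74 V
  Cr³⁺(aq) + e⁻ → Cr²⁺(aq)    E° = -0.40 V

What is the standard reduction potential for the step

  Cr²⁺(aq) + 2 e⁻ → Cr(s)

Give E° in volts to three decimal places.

-0.910 V

Sequential free energies add, so n₃E°₃ = n₁E°₁ + n₂E°₂.
With n₃ = 3, and the known step contributing 1×(-0.40) V, the unknown satisfies 2·E° = 3×(-0.74) − 1×(-0.40) = -1.820.
E° = -1.820 / 2 = -0.910 V.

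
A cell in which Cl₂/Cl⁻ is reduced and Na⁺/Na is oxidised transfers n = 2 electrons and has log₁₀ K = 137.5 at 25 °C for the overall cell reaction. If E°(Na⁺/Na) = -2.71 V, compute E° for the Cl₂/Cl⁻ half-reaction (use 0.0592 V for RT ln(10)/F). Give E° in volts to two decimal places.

E°cell = (0.0592/n)·log K = (0.0592/2)(137.5) = +4.070 V.
Since Cl₂/Cl⁻ is the cathode and Na⁺/Na the anode, E°cell = E°(Cl₂/Cl⁻) − E°(Na⁺/Na).
So E°(Cl₂/Cl⁻) = E°cell + E°(Na⁺/Na) = +4.070 + (-2.71) = +1.36 V.

+1.36 V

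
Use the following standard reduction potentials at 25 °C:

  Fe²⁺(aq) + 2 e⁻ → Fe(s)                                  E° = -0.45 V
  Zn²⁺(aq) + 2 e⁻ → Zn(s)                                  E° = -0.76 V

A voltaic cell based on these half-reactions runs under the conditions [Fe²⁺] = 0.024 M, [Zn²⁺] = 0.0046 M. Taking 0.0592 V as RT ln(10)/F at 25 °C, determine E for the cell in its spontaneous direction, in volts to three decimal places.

+0.331 V

Fe²⁺/Fe is the cathode (higher E°), Zn²⁺/Zn the anode: E°cell = -0.45 − (-0.76) = +0.31 V, n = 2.
Overall: Fe²⁺(aq) + Zn(s) → Fe(s) + Zn²⁺(aq)
Q = [Zn²⁺] / ([Fe²⁺]); log Q = -0.717.
E = E° − (0.0592/n) log Q = +0.31 − (0.0592/2)(-0.717) = +0.331 V.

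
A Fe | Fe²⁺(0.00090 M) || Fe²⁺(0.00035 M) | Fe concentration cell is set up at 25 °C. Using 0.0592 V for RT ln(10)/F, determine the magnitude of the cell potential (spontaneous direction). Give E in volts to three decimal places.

For a concentration cell E°cell = 0. The 0.00090 M side is the cathode (reduction is favoured where [Fe²⁺] is higher).
With n = 2, E = −(0.0592/2) log([Fe²⁺]ₐₙ/[Fe²⁺]꜀ₐₜ) = −(0.0592/2) log(0.00035/0.0009) = −(0.0592/2)(-0.410) = +0.012 V.

+0.012 V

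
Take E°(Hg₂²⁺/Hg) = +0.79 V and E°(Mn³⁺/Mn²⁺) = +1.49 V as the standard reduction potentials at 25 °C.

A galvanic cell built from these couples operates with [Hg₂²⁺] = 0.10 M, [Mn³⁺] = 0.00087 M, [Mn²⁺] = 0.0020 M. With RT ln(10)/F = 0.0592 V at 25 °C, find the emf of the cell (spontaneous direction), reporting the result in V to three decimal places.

+0.708 V

Mn³⁺/Mn²⁺ is the cathode (higher E°), Hg₂²⁺/Hg the anode: E°cell = +1.49 − (+0.79) = +0.70 V, n = 2.
Overall: 2 Mn³⁺(aq) + 2 Hg(l) → 2 Mn²⁺(aq) + Hg₂²⁺(aq)
Q = [Mn²⁺]^2·[Hg₂²⁺] / ([Mn³⁺]^2); log Q = -0.277.
E = E° − (0.0592/n) log Q = +0.70 − (0.0592/2)(-0.277) = +0.708 V.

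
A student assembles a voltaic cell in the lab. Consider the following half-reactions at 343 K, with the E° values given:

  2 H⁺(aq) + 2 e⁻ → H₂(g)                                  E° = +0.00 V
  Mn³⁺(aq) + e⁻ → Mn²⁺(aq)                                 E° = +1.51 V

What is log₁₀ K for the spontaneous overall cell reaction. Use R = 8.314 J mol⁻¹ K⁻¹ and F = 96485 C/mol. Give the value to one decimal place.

44.4

Cathode: Mn³⁺/Mn²⁺; anode: H⁺/H₂. E°cell = (+1.51) − (+0.00) = +1.51 V, with n = 2.
ΔG° = −nFE° = −RT ln K, so ln K = nFE°/(RT) = (2)(96485)(+1.51) / ((8.314)(343)) = 102.179.
log₁₀ K = 102.179 / ln 10 = 44.4.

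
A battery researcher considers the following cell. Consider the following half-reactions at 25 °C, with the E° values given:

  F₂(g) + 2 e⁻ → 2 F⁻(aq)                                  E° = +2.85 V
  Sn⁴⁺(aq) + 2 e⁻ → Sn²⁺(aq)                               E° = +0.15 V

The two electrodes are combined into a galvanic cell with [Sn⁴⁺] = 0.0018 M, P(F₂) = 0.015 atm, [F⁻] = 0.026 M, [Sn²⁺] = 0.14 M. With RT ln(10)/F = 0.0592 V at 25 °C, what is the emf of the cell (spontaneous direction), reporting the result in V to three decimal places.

+2.796 V

F₂/F⁻ is the cathode (higher E°), Sn⁴⁺/Sn²⁺ the anode: E°cell = +2.85 − (+0.15) = +2.70 V, n = 2.
Overall: F₂(g) + Sn²⁺(aq) → 2 F⁻(aq) + Sn⁴⁺(aq)
Q = [F⁻]^2·[Sn⁴⁺] / (P(F₂)·[Sn²⁺]); log Q = -3.237.
E = E° − (0.0592/n) log Q = +2.70 − (0.0592/2)(-3.237) = +2.796 V.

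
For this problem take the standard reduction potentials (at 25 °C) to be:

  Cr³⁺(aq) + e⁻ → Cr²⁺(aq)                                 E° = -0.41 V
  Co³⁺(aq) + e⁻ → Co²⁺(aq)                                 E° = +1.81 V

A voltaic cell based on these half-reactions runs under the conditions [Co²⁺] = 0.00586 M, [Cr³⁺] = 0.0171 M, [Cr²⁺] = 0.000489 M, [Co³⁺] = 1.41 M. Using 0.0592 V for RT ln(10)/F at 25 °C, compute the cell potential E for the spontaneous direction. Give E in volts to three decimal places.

+2.270 V

Co³⁺/Co²⁺ is the cathode (higher E°), Cr³⁺/Cr²⁺ the anode: E°cell = +1.81 − (-0.41) = +2.22 V, n = 1.
Overall: Co³⁺(aq) + Cr²⁺(aq) → Co²⁺(aq) + Cr³⁺(aq)
Q = [Co²⁺]·[Cr³⁺] / ([Co³⁺]·[Cr²⁺]); log Q = -0.838.
E = E° − (0.0592/n) log Q = +2.22 − (0.0592/1)(-0.838) = +2.270 V.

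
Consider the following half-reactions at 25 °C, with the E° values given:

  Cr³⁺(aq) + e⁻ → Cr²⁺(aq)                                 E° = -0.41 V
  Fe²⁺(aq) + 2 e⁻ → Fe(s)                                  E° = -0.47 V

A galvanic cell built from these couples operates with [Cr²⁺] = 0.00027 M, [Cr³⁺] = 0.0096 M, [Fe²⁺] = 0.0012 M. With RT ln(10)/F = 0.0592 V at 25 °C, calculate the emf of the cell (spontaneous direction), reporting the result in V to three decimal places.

+0.238 V

Cr³⁺/Cr²⁺ is the cathode (higher E°), Fe²⁺/Fe the anode: E°cell = -0.41 − (-0.47) = +0.06 V, n = 2.
Overall: 2 Cr³⁺(aq) + Fe(s) → 2 Cr²⁺(aq) + Fe²⁺(aq)
Q = [Cr²⁺]^2·[Fe²⁺] / ([Cr³⁺]^2); log Q = -6.023.
E = E° − (0.0592/n) log Q = +0.06 − (0.0592/2)(-6.023) = +0.238 V.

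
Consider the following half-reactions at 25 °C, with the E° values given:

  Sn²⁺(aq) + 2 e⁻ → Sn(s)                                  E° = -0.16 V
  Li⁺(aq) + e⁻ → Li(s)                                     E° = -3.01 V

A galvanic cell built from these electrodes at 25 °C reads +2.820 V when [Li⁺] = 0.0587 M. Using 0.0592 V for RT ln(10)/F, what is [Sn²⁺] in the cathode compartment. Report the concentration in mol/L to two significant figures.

Sn²⁺/Sn is the cathode, Li⁺/Li the anode: E°cell = +2.85 V, n = 2.
Overall reaction: Sn²⁺(aq) + 2 Li(s) → Sn(s) + 2 Li⁺(aq); Q = [Li⁺]^2/[Sn²⁺]^1.
From E = E° − (0.0592/n) log Q: log Q = (E° − E)·n/0.0592 = (+2.85 − (+2.820))·2/0.0592 = 1.0135.
So 1·log[Sn²⁺] = 2·log(0.0587) − log Q = -2.4627 − (1.0135) = -3.4762; [Sn²⁺] = 10^(-3.4762) ≈ 0.00033 M.

0.00033 M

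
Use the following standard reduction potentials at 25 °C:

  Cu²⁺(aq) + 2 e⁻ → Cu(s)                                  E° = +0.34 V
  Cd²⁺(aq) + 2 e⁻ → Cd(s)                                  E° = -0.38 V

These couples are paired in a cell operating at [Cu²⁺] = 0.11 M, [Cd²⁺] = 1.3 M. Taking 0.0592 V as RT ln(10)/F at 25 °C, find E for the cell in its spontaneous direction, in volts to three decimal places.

Cu²⁺/Cu is the cathode (higher E°), Cd²⁺/Cd the anode: E°cell = +0.34 − (-0.38) = +0.72 V, n = 2.
Overall: Cu²⁺(aq) + Cd(s) → Cu(s) + Cd²⁺(aq)
Q = [Cd²⁺] / ([Cu²⁺]); log Q = 1.073.
E = E° − (0.0592/n) log Q = +0.72 − (0.0592/2)(1.073) = +0.688 V.

+0.688 V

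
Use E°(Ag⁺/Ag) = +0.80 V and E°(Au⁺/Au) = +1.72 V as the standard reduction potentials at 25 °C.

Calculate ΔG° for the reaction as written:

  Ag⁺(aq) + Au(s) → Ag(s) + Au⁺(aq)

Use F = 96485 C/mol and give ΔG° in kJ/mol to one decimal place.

+88.8 kJ/mol

As written, Ag⁺/Ag is reduced (cathode) and Au⁺/Au is oxidised (anode), so E°cell = (+0.80) − (+1.72) = -0.92 V.
Balancing electrons gives n = 1.
ΔG° = −nFE° = −(1)(96485)(-0.92) = 88,766 J = +88.8 kJ/mol.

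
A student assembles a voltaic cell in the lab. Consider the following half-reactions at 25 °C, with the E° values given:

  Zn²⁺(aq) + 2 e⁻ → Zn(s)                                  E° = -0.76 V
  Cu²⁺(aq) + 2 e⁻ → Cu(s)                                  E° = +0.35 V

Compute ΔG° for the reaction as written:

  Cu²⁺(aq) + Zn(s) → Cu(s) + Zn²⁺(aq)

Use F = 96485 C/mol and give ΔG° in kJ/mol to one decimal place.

As written, Cu²⁺/Cu is reduced (cathode) and Zn²⁺/Zn is oxidised (anode), so E°cell = (+0.35) − (-0.76) = +1.11 V.
Balancing electrons gives n = 2.
ΔG° = −nFE° = −(2)(96485)(+1.11) = -214,197 J = -214.2 kJ/mol.

-214.2 kJ/mol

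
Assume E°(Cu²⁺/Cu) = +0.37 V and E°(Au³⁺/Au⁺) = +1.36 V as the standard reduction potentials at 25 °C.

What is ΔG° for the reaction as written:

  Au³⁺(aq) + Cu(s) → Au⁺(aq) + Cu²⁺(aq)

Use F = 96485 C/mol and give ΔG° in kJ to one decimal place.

-191.0 kJ

As written, Au³⁺/Au⁺ is reduced (cathode) and Cu²⁺/Cu is oxidised (anode), so E°cell = (+1.36) − (+0.37) = +0.99 V.
Balancing electrons gives n = 2.
ΔG° = −nFE° = −(2)(96485)(+0.99) = -191,040 J = -191.0 kJ.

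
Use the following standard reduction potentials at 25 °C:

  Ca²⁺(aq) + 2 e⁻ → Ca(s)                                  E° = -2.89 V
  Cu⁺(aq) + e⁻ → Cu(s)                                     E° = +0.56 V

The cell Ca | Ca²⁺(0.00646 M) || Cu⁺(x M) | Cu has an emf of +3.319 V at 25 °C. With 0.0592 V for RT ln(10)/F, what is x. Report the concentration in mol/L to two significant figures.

Cu⁺/Cu is the cathode, Ca²⁺/Ca the anode: E°cell = +3.45 V, n = 2.
Overall reaction: 2 Cu⁺(aq) + Ca(s) → 2 Cu(s) + Ca²⁺(aq); Q = [Ca²⁺]^1/[Cu⁺]^2.
From E = E° − (0.0592/n) log Q: log Q = (E° − E)·n/0.0592 = (+3.45 − (+3.319))·2/0.0592 = 4.4257.
So 2·log[Cu⁺] = 1·log(0.00646) − log Q = -2.1898 − (4.4257) = -6.6155; log[Cu⁺] = -6.6155 / 2 = -3.3077; [Cu⁺] = 10^(-3.3077) ≈ 0.00049 M.

0.00049 M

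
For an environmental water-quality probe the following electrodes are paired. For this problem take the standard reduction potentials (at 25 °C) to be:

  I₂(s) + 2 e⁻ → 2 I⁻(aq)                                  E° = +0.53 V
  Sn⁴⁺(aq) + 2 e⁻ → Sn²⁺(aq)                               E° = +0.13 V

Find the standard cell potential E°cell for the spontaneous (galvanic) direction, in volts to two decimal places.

The I₂/I⁻ couple has the higher reduction potential, so it is the cathode; Sn⁴⁺/Sn²⁺ is oxidised at the anode.
E°cell = E°(cathode) − E°(anode) = (+0.53) − (+0.13) = +0.40 V.

+0.40 V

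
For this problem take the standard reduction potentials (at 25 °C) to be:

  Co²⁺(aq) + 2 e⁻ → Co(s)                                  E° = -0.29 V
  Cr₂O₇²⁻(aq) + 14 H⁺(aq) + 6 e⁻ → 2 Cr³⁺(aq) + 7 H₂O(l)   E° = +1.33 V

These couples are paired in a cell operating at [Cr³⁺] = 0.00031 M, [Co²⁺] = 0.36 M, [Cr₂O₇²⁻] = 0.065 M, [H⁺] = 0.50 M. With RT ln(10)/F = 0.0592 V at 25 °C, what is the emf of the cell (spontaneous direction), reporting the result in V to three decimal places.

+1.649 V

Cr₂O₇²⁻/Cr³⁺ is the cathode (higher E°), Co²⁺/Co the anode: E°cell = +1.33 − (-0.29) = +1.62 V, n = 6.
Overall: Cr₂O₇²⁻(aq) + 14 H⁺(aq) + 3 Co(s) → 2 Cr³⁺(aq) + 7 H₂O(l) + 3 Co²⁺(aq)
Q = [Cr³⁺]^2·[Co²⁺]^3 / ([Cr₂O₇²⁻]·[H⁺]^14); log Q = -2.947.
E = E° − (0.0592/n) log Q = +1.62 − (0.0592/6)(-2.947) = +1.649 V.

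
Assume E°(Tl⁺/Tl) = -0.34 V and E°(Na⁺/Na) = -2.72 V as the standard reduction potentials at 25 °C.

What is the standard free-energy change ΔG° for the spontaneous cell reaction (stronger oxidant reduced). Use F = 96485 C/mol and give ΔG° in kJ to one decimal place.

-229.6 kJ

Tl⁺/Tl (E° = -0.34 V) is the cathode; Na⁺/Na (E° = -2.72 V) is the anode, so E°cell = +2.38 V.
Balancing electrons gives n = 1 (lcm of 1 and 1).
ΔG° = −nFE° = −(1)(96485)(+2.38) = -229,634 J = -229.6 kJ.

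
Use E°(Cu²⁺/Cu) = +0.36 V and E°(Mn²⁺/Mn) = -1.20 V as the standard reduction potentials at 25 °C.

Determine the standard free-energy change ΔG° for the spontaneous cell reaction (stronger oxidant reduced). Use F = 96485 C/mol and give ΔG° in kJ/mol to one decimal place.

Cu²⁺/Cu (E° = +0.36 V) is the cathode; Mn²⁺/Mn (E° = -1.20 V) is the anode, so E°cell = +1.56 V.
Balancing electrons gives n = 2 (lcm of 2 and 2).
ΔG° = −nFE° = −(2)(96485)(+1.56) = -301,033 J = -301.0 kJ/mol.

-301.0 kJ/mol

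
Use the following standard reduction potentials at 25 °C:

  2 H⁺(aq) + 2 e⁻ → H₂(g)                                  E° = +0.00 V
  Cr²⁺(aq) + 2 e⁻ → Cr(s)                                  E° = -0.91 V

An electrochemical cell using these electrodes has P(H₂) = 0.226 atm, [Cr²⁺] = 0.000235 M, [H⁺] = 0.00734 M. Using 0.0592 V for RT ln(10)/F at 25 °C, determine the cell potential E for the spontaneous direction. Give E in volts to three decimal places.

+0.910 V

H⁺/H₂ is the cathode (higher E°), Cr²⁺/Cr the anode: E°cell = +0.00 − (-0.91) = +0.91 V, n = 2.
Overall: 2 H⁺(aq) + Cr(s) → H₂(g) + Cr²⁺(aq)
Q = P(H₂)·[Cr²⁺] / ([H⁺]^2); log Q = -0.006.
E = E° − (0.0592/n) log Q = +0.91 − (0.0592/2)(-0.006) = +0.910 V.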